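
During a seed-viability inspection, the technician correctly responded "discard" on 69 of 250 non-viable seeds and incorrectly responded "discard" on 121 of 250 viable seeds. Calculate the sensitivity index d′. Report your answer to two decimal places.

d′ = -0.55

H = 69/250 = 0.2760
FA = 121/250 = 0.4840
Φ⁻¹(H) = Φ⁻¹(0.2760) = -0.5948
Φ⁻¹(FA) = Φ⁻¹(0.4840) = -0.0401
d' = z(H) − z(FA) = -0.5948 − (-0.0401) = -0.5547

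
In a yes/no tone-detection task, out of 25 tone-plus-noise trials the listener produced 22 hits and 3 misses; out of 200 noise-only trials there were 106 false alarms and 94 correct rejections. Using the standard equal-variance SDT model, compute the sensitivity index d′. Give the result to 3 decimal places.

d′ = 1.100

H = 22/25 = 0.8800
FA = 106/200 = 0.5300
z(H) = z(0.8800) = 1.1750
z(FA) = z(0.5300) = 0.0753
d' = z(H) − z(FA) = 1.1750 − 0.0753 = 1.0997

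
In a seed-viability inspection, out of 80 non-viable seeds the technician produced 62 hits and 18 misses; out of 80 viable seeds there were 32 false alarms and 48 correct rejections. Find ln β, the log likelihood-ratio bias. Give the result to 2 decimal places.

ln β = -0.25

H = 62/80 = 0.7750
FA = 32/80 = 0.4000
z(H) = z(0.7750) = 0.755
z(FA) = z(0.4000) = -0.253
ln β = −½·[z(H)² − z(FA)²] = −0.5 × (0.570 − 0.064) = -0.253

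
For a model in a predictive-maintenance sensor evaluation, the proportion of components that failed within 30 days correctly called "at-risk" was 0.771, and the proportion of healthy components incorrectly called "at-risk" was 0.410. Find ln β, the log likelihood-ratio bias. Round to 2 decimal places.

ln β = -0.25

Φ⁻¹(0.771) = 0.742, Φ⁻¹(0.410) = -0.228
ln β = −½·[z(H)² − z(FA)²] = −0.5 × (0.551 − 0.052) = -0.2495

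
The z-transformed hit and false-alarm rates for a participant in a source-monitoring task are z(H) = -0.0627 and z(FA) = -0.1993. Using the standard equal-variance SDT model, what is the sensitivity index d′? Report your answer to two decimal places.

d' = z(H) − z(FA) = -0.0627 − (-0.1993) = 0.1366

d′ = 0.14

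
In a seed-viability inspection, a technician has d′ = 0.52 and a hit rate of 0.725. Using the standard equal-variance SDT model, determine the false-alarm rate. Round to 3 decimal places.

z(hit rate) = z(0.725) = 0.5978
z(FA) = z(H) − d' = 0.5978 − 0.52 = 0.0778
false-alarm rate = Φ(0.0778) = 0.5310

false-alarm rate = 0.531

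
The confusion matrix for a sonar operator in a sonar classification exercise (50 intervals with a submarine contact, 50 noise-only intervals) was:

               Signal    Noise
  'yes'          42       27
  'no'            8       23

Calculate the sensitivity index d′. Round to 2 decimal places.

d′ = 0.89

H = 42/50 = 0.8400
FA = 27/50 = 0.5400
z(H) = 0.994
z(FA) = 0.100
d' = z(H) − z(FA) = 0.994 − 0.100 = 0.894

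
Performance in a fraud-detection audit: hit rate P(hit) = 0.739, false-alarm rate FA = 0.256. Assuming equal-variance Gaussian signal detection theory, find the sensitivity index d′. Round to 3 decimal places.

d′ = 1.296

Φ⁻¹(H) = 0.6403
Φ⁻¹(FA) = -0.6557
d' = z(H) − z(FA) = 0.6403 − (-0.6557) = 1.2960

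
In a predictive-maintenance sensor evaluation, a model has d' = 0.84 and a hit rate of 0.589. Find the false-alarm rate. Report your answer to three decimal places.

false-alarm rate = 0.269

z(hit rate) = z(0.589) = 0.2250
z(FA) = z(H) − d' = 0.2250 − 0.84 = -0.6150
false-alarm rate = Φ(-0.6150) = 0.2693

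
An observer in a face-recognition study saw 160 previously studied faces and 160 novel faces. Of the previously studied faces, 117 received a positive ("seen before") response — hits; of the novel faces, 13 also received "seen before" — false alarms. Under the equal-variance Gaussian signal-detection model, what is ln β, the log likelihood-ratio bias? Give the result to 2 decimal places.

ln β = 0.79

H = 117/160 = 0.7312
FA = 13/160 = 0.0813
Φ⁻¹(0.7312) = 0.616, Φ⁻¹(0.0813) = -1.396
ln β = −½·[z(H)² − z(FA)²] = −0.5 × (0.379 − 1.949) = 0.785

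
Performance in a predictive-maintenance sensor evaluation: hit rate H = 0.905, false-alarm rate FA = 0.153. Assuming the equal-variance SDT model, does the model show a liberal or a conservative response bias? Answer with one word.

liberal

z(H) = 1.311, z(FA) = -1.024
c = −½·(z(H) + z(FA)) = -0.1435
c < 0 → liberal criterion (biased toward responding “yes”).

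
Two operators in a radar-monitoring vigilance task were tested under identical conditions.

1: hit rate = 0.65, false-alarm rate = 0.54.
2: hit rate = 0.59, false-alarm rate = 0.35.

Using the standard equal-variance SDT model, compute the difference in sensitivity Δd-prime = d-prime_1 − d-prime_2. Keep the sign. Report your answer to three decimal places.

1: z(0.65) = 0.3853, z(0.54) = 0.1004, d' = 0.2849
2: z(0.59) = 0.2275, z(0.35) = -0.3853, d' = 0.6128
Δd' = d'_1 − d'_2 = 0.2849 − 0.6128 = -0.3279
2 has the higher sensitivity.

Δd-prime = -0.328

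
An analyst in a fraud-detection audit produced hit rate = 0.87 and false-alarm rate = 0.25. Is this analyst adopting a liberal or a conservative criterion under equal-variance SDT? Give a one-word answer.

z(H) = 1.126, z(FA) = -0.674
c = −½·(z(H) + z(FA)) = -0.226
c < 0 → liberal criterion (biased toward responding “yes”).

liberal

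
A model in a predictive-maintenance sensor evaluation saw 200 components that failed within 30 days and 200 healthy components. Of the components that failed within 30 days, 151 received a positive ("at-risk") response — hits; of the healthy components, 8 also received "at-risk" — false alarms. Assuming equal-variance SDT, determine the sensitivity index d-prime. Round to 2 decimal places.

d-prime = 2.44

H = 151/200 = 0.7550
FA = 8/200 = 0.0400
z(0.7550) = 0.6903, z(0.0400) = -1.7507
d' = z(H) − z(FA) = 0.6903 − (-1.7507) = 2.4410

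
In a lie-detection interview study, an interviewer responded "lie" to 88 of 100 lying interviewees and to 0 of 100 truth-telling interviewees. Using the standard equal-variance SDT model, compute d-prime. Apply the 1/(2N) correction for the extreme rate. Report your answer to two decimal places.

The false-alarm rate is 0/100 = 0, so apply the 1/(2N) correction: FA → 1/(2·100) = 0.00500.
z(H) = z(0.88000) = 1.175
z(FA) = z(0.00500) = -2.576
d' = 1.175 − (-2.576) = 3.751

d-prime = 3.75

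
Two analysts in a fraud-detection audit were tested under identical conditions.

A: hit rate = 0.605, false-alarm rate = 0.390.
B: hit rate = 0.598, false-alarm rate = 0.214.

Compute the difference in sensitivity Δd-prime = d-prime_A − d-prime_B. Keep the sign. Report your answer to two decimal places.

A: z(0.605) = 0.266, z(0.390) = -0.279, d' = 0.545
B: z(0.598) = 0.248, z(0.214) = -0.793, d' = 1.041
Δd' = d'_A − d'_B = 0.545 − 1.041 = -0.496
B has the higher sensitivity.

Δd-prime = -0.50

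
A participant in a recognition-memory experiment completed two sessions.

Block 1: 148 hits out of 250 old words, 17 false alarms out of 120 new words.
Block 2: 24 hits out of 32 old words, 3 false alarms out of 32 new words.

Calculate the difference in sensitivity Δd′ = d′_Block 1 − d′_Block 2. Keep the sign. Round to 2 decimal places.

Δd′ = -0.69

Block 1: z(0.5920) = 0.233, z(0.1417) = -1.073, d' = 1.306
Block 2: z(0.7500) = 0.674, z(0.0938) = -1.318, d' = 1.992
Δd' = d'_Block 1 − d'_Block 2 = 1.306 − 1.992 = -0.686
Block 2 has the higher sensitivity.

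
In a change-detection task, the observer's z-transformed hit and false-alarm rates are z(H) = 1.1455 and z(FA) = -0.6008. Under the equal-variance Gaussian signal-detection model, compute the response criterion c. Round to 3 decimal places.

c = -0.272

c = −½·[z(H) + z(FA)] = −½·(1.1455 + (-0.6008)) = -0.27235
c < 0: the observer has a liberal response bias.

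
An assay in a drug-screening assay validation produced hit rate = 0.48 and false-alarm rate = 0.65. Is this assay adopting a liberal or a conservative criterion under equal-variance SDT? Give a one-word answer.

liberal

z(H) = -0.050, z(FA) = 0.385
c = −½·(z(H) + z(FA)) = -0.1675
c < 0 → liberal criterion (biased toward responding “yes”).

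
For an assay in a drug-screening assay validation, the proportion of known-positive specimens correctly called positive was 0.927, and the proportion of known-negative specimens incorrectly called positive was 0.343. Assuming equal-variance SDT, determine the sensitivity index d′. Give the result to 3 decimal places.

Φ⁻¹(H) = Φ⁻¹(0.927) = 1.4538
Φ⁻¹(FA) = Φ⁻¹(0.343) = -0.4043
d' = z(H) − z(FA) = 1.4538 − (-0.4043) = 1.8581

d′ = 1.858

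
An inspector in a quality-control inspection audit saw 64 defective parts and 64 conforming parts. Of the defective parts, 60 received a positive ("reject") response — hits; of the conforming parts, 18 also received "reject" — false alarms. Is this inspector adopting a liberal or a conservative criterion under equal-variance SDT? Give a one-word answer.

liberal

z(H) = 1.534, z(FA) = -0.579
c = −½·(z(H) + z(FA)) = -0.4775
c < 0 → liberal criterion (biased toward responding “yes”).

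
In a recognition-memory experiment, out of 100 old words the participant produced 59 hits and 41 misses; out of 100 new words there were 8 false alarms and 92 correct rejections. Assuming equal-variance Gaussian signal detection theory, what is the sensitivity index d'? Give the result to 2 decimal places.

H = 59/100 = 0.5900
FA = 8/100 = 0.0800
z(H) = 0.228
z(FA) = -1.405
d' = z(H) − z(FA) = 0.228 − (-1.405) = 1.633

d' = 1.63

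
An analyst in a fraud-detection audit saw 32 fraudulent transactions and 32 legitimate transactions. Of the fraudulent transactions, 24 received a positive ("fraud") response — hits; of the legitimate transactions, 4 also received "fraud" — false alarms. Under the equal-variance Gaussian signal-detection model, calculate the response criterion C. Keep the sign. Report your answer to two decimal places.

C = 0.24

H = 24/32 = 0.7500
FA = 4/32 = 0.1250
z(H) = 0.6745
z(FA) = -1.1503
c = −½·[z(H) + z(FA)] = −0.5 × (0.6745 + (-1.1503)) = 0.2379
c > 0: the analyst has a conservative response bias.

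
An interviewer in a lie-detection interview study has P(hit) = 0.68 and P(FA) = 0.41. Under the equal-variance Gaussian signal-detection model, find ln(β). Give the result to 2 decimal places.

ln β = -0.08

z(0.68) = 0.468, z(0.41) = -0.228
ln β = −½·[z(H)² − z(FA)²] = −0.5 × (0.219 − 0.052) = -0.0835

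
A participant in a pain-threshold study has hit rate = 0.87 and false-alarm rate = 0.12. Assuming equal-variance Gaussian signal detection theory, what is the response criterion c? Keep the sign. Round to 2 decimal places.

z(0.87) = 1.126, z(0.12) = -1.175
c = −½·[z(H) + z(FA)] = −0.5 × (1.126 + (-1.175)) = 0.0245
c > 0: the participant has a conservative response bias.

c = 0.02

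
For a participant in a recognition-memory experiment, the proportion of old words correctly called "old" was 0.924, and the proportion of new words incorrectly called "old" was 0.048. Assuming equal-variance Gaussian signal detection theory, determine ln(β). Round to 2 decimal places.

ln β = 0.36

z(H) = 1.433
z(FA) = -1.665
ln β = −½·[z(H)² − z(FA)²] = −0.5 × (2.053 − 2.772) = 0.3595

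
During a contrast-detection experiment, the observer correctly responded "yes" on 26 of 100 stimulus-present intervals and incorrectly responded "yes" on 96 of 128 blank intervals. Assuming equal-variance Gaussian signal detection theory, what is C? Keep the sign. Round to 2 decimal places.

C = -0.02

H = 26/100 = 0.2600
FA = 96/128 = 0.7500
z(H) = z(0.2600) = -0.6433
z(FA) = z(0.7500) = 0.6745
c = −½·[z(H) + z(FA)] = −0.5 × (-0.6433 + 0.6745) = -0.0156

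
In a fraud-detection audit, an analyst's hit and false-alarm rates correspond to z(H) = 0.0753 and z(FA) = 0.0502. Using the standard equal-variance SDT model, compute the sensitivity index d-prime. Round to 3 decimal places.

d-prime = 0.025

d' = z(H) − z(FA) = 0.0753 − 0.0502 = 0.0251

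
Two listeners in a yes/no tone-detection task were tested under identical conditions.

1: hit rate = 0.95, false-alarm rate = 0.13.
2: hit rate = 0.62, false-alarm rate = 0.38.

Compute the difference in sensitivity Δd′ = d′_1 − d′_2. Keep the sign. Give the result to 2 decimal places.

1: z(0.95) = 1.645, z(0.13) = -1.126, d' = 2.771
2: z(0.62) = 0.305, z(0.38) = -0.305, d' = 0.610
Δd' = d'_1 − d'_2 = 2.771 − 0.610 = 2.161
1 has the higher sensitivity.

Δd′ = 2.16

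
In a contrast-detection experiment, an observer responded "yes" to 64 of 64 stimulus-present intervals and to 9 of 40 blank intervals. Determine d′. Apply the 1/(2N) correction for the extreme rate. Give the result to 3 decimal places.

The hit rate is 64/64 = 1, so apply the 1/(2N) correction: H → 1 − 1/(2·64) = 0.99219.
z(H) = z(0.99219) = 2.4177
z(FA) = z(0.22500) = -0.7554
d' = 2.4177 − (-0.7554) = 3.1731

d′ = 3.173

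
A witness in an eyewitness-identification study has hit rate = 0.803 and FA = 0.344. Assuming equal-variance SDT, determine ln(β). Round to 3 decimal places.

z(H) = z(0.803) = 0.8524
z(FA) = z(0.344) = -0.4016
ln β = −½·[z(H)² − z(FA)²] = −0.5 × (0.7266 − 0.1613) = -0.28265

ln β = -0.283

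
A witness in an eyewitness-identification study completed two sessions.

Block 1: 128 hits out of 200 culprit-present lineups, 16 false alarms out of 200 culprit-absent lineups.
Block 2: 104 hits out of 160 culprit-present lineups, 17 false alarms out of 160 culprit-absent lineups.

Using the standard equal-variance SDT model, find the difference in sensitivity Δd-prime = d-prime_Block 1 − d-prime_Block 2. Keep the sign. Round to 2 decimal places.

Δd-prime = 0.13

Block 1: z(0.6400) = 0.358, z(0.0800) = -1.405, d' = 1.763
Block 2: z(0.6500) = 0.385, z(0.1062) = -1.247, d' = 1.632
Δd' = d'_Block 1 − d'_Block 2 = 1.763 − 1.632 = 0.131
Block 1 has the higher sensitivity.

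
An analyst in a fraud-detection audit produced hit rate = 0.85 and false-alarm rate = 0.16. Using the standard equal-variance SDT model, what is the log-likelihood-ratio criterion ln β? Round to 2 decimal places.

Φ⁻¹(0.85) = 1.036, Φ⁻¹(0.16) = -0.994
ln β = −½·[z(H)² − z(FA)²] = −0.5 × (1.073 − 0.988) = -0.0425

ln β = -0.04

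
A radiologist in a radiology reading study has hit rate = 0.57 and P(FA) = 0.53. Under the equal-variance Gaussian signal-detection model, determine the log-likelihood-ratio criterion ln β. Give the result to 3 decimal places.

Φ⁻¹(H) = 0.1764
Φ⁻¹(FA) = 0.0753
ln β = −½·[z(H)² − z(FA)²] = −0.5 × (0.0311 − 0.0057) = -0.0127

ln β = -0.013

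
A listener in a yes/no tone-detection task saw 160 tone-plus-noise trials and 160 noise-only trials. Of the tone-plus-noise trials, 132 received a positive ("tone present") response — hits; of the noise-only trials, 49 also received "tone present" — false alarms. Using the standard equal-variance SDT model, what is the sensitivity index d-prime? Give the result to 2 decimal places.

d-prime = 1.44

H = 132/160 = 0.8250
FA = 49/160 = 0.3063
Φ⁻¹(0.8250) = 0.9346, Φ⁻¹(0.3063) = -0.5064
d' = z(H) − z(FA) = 0.9346 − (-0.5064) = 1.4410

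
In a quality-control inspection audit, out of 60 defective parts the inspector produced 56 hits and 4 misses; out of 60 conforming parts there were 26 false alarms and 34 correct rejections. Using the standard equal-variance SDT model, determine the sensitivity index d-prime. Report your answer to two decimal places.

H = 56/60 = 0.9333
FA = 26/60 = 0.4333
z(H) = z(0.9333) = 1.501
z(FA) = z(0.4333) = -0.168
d' = z(H) − z(FA) = 1.501 − (-0.168) = 1.669

d-prime = 1.67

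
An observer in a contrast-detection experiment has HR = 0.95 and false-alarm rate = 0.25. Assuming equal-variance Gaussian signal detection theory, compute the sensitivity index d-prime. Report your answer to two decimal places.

d-prime = 2.32

Φ⁻¹(0.95) = 1.6449, Φ⁻¹(0.25) = -0.6745
d' = z(H) − z(FA) = 1.6449 − (-0.6745) = 2.3194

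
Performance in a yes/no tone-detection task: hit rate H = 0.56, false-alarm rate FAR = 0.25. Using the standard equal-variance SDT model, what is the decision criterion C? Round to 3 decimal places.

C = 0.262

z(0.56) = 0.1510, z(0.25) = -0.6745
c = −½·[z(H) + z(FA)] = −0.5 × (0.1510 + (-0.6745)) = 0.26175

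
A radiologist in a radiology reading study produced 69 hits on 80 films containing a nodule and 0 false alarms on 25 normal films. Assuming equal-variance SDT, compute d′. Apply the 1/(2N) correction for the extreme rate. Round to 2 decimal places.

The false-alarm rate is 0/25 = 0, so apply the 1/(2N) correction: FA → 1/(2·25) = 0.02000.
z(H) = z(0.86250) = 1.092
z(FA) = z(0.02000) = -2.054
d' = 1.092 − (-2.054) = 3.146

d′ = 3.15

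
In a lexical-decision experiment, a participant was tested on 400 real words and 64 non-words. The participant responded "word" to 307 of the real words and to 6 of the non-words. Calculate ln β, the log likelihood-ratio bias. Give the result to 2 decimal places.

H = 307/400 = 0.7675
FA = 6/64 = 0.0938
z(0.7675) = 0.731, z(0.0938) = -1.318
ln β = −½·[z(H)² − z(FA)²] = −0.5 × (0.534 − 1.737) = 0.6015

ln β = 0.60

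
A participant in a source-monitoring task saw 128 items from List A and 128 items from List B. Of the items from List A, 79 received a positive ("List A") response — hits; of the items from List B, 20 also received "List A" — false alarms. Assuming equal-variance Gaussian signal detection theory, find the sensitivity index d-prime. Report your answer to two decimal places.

H = 79/128 = 0.6172
FA = 20/128 = 0.1562
z(H) = z(0.6172) = 0.2981
z(FA) = z(0.1562) = -1.0102
d' = z(H) − z(FA) = 0.2981 − (-1.0102) = 1.3083

d-prime = 1.31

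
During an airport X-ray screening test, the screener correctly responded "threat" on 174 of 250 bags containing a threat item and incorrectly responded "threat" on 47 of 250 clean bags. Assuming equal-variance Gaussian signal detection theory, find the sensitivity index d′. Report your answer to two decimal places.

H = 174/250 = 0.6960
FA = 47/250 = 0.1880
Φ⁻¹(0.6960) = 0.5129, Φ⁻¹(0.1880) = -0.8853
d' = z(H) − z(FA) = 0.5129 − (-0.8853) = 1.3982

d′ = 1.40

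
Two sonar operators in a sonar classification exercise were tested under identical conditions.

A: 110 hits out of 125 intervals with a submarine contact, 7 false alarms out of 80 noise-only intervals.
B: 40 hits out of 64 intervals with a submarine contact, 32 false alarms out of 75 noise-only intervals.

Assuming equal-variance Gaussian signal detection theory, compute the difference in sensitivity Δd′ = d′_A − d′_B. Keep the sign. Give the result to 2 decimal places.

A: z(0.8800) = 1.175, z(0.0875) = -1.356, d' = 2.531
B: z(0.6250) = 0.319, z(0.4267) = -0.185, d' = 0.504
Δd' = d'_A − d'_B = 2.531 − 0.504 = 2.027
A has the higher sensitivity.

Δd′ = 2.03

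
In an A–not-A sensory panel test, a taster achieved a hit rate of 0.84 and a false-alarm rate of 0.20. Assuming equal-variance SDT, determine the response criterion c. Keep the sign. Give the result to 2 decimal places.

c = -0.08

z(H) = z(0.84) = 0.994
z(FA) = z(0.20) = -0.842
c = −½·[z(H) + z(FA)] = −0.5 × (0.994 + (-0.842)) = -0.076
c < 0: the taster has a liberal response bias.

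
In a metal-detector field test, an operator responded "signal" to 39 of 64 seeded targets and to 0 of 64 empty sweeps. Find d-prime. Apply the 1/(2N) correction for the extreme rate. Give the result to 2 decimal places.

The false-alarm rate is 0/64 = 0, so apply the 1/(2N) correction: FA → 1/(2·64) = 0.00781.
z(H) = z(0.60938) = 0.278
z(FA) = z(0.00781) = -2.418
d' = 0.278 − (-2.418) = 2.696

d-prime = 2.70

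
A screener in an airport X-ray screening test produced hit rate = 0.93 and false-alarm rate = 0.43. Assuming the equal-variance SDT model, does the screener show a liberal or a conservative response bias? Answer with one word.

liberal

z(H) = 1.476, z(FA) = -0.176
c = −½·(z(H) + z(FA)) = -0.650
c < 0 → liberal criterion (biased toward responding “yes”).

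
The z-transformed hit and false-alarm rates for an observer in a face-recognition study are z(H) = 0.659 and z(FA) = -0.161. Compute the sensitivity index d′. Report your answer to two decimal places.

d' = z(H) − z(FA) = 0.659 − (-0.161) = 0.820

d′ = 0.82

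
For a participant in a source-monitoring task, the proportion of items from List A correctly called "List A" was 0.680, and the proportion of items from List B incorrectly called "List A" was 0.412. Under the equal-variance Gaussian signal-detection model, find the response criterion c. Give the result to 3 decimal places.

Φ⁻¹(0.680) = 0.4677, Φ⁻¹(0.412) = -0.2224
c = −½·[z(H) + z(FA)] = −0.5 × (0.4677 + (-0.2224)) = -0.12265
c < 0: the participant has a liberal response bias.

c = -0.123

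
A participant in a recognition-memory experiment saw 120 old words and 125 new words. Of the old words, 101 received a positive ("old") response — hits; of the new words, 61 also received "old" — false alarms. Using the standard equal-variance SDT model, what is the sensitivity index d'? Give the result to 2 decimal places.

d' = 1.03

H = 101/120 = 0.8417
FA = 61/125 = 0.4880
z(H) = 1.001
z(FA) = -0.030
d' = z(H) − z(FA) = 1.001 − (-0.030) = 1.031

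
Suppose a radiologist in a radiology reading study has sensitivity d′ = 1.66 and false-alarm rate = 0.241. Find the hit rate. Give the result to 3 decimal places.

hit rate = 0.831

z(false-alarm rate) = z(0.241) = -0.7031
z(H) = z(FA) + d' = -0.7031 + 1.66 = 0.9569
hit rate = Φ(0.9569) = 0.8307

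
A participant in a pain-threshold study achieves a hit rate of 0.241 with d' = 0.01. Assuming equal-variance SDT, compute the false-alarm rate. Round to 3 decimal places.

z(hit rate) = z(0.241) = -0.7031
z(FA) = z(H) − d' = -0.7031 − 0.01 = -0.7131
false-alarm rate = Φ(-0.7131) = 0.2379

false-alarm rate = 0.238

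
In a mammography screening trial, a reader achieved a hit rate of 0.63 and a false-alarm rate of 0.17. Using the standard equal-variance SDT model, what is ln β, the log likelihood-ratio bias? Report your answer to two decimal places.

Φ⁻¹(0.63) = 0.332, Φ⁻¹(0.17) = -0.954
ln β = −½·[z(H)² − z(FA)²] = −0.5 × (0.110 − 0.910) = 0.400

ln β = 0.40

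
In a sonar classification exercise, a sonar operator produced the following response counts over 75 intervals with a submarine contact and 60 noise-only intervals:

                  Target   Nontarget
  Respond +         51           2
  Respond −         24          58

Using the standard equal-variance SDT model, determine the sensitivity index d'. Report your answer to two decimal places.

H = 51/75 = 0.6800
FA = 2/60 = 0.0333
z(H) = 0.4677
z(FA) = -1.8344
d' = z(H) − z(FA) = 0.4677 − (-1.8344) = 2.3021

d' = 2.30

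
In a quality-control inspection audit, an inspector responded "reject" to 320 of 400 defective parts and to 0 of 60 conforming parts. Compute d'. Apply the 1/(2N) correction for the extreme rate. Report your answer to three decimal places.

The false-alarm rate is 0/60 = 0, so apply the 1/(2N) correction: FA → 1/(2·60) = 0.00833.
z(H) = z(0.80000) = 0.8416
z(FA) = z(0.00833) = -2.3941
d' = 0.8416 − (-2.3941) = 3.2357

d' = 3.236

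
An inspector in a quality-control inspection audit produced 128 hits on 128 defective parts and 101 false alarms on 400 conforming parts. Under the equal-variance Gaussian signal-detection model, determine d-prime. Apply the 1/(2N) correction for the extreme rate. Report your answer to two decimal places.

d-prime = 3.33

The hit rate is 128/128 = 1, so apply the 1/(2N) correction: H → 1 − 1/(2·128) = 0.99609.
z(H) = z(0.99609) = 2.660
z(FA) = z(0.25250) = -0.667
d' = 2.660 − (-0.667) = 3.327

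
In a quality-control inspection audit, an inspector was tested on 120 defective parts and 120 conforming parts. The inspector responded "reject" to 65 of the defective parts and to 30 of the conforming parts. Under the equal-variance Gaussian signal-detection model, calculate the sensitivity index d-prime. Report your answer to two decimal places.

H = 65/120 = 0.5417
FA = 30/120 = 0.2500
z(H) = 0.1047
z(FA) = -0.6745
d' = z(H) − z(FA) = 0.1047 − (-0.6745) = 0.7792

d-prime = 0.78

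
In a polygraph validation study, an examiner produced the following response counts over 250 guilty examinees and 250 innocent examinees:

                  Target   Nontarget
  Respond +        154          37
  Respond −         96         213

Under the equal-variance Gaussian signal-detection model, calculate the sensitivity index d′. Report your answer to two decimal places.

d′ = 1.34

H = 154/250 = 0.6160
FA = 37/250 = 0.1480
Φ⁻¹(H) = 0.2950
Φ⁻¹(FA) = -1.0450
d' = z(H) − z(FA) = 0.2950 − (-1.0450) = 1.3400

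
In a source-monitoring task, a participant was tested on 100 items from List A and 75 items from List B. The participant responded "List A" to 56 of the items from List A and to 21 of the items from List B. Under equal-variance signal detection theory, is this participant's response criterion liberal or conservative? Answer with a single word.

z(H) = 0.151, z(FA) = -0.583
c = −½·(z(H) + z(FA)) = 0.216
c > 0 → conservative criterion (biased toward responding “no”).

conservative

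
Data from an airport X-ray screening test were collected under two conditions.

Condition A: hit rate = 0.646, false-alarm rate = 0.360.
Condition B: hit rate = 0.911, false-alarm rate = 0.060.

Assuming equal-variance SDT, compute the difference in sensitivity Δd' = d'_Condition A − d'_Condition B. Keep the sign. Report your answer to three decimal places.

Δd' = -2.169

Condition A: z(0.646) = 0.3745, z(0.360) = -0.3585, d' = 0.7330
Condition B: z(0.911) = 1.3469, z(0.060) = -1.5548, d' = 2.9017
Δd' = d'_Condition A − d'_Condition B = 0.7330 − 2.9017 = -2.1687
Condition B has the higher sensitivity.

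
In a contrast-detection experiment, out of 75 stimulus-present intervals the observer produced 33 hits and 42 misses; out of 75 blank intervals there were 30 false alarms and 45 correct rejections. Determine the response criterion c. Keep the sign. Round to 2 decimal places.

H = 33/75 = 0.4400
FA = 30/75 = 0.4000
Φ⁻¹(H) = Φ⁻¹(0.4400) = -0.151
Φ⁻¹(FA) = Φ⁻¹(0.4000) = -0.253
c = −½·[z(H) + z(FA)] = −0.5 × (-0.151 + (-0.253)) = 0.202

c = 0.20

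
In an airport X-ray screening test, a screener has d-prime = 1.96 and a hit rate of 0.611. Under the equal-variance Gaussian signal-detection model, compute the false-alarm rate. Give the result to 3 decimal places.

z(hit rate) = z(0.611) = 0.2819
z(FA) = z(H) − d' = 0.2819 − 1.96 = -1.6781
false-alarm rate = Φ(-1.6781) = 0.0467

false-alarm rate = 0.047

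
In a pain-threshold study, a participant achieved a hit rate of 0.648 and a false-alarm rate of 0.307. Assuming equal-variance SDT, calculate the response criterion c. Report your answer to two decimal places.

c = 0.06

z(H) = z(0.648) = 0.380
z(FA) = z(0.307) = -0.504
c = −½·[z(H) + z(FA)] = −0.5 × (0.380 + (-0.504)) = 0.062
c > 0: the participant has a conservative response bias.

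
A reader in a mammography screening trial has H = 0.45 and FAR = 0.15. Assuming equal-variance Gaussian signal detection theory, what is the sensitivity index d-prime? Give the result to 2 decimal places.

d-prime = 0.91

Φ⁻¹(H) = -0.126
Φ⁻¹(FA) = -1.036
d' = z(H) − z(FA) = -0.126 − (-1.036) = 0.910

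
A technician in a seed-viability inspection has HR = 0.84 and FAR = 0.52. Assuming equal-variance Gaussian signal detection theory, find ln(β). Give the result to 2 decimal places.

z(H) = 0.994
z(FA) = 0.050
ln β = −½·[z(H)² − z(FA)²] = −0.5 × (0.988 − 0.003) = -0.4925

ln β = -0.49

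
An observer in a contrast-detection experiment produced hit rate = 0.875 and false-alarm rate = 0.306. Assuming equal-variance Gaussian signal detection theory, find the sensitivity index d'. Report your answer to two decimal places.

d' = 1.66

z(0.875) = 1.1503, z(0.306) = -0.5072
d' = z(H) − z(FA) = 1.1503 − (-0.5072) = 1.6575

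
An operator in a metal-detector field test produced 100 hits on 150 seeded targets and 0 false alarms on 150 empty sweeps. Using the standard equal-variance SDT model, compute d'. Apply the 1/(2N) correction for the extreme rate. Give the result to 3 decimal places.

The false-alarm rate is 0/150 = 0, so apply the 1/(2N) correction: FA → 1/(2·150) = 0.00333.
z(H) = z(0.66667) = 0.4307
z(FA) = z(0.00333) = -2.7134
d' = 0.4307 − (-2.7134) = 3.1441

d' = 3.144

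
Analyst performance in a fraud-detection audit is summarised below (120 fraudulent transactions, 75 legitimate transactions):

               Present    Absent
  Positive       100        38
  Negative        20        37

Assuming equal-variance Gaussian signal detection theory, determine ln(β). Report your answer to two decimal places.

ln β = -0.47

H = 100/120 = 0.8333
FA = 38/75 = 0.5067
z(H) = 0.967
z(FA) = 0.017
ln β = −½·[z(H)² − z(FA)²] = −0.5 × (0.935 − 0.000) = -0.4675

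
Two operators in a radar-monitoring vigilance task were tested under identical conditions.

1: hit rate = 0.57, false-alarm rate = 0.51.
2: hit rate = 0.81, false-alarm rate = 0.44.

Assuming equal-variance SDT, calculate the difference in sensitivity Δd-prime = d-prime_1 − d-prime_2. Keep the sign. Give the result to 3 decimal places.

1: z(0.57) = 0.1764, z(0.51) = 0.0251, d' = 0.1513
2: z(0.81) = 0.8779, z(0.44) = -0.1510, d' = 1.0289
Δd' = d'_1 − d'_2 = 0.1513 − 1.0289 = -0.8776
2 has the higher sensitivity.

Δd-prime = -0.878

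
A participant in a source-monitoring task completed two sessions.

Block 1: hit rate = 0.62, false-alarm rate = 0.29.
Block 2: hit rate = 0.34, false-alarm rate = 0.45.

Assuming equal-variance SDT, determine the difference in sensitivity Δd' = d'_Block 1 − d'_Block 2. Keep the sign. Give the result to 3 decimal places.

Δd' = 1.146

Block 1: z(0.62) = 0.3055, z(0.29) = -0.5534, d' = 0.8589
Block 2: z(0.34) = -0.4125, z(0.45) = -0.1257, d' = -0.2868
Δd' = d'_Block 1 − d'_Block 2 = 0.8589 − (-0.2868) = 1.1457
Block 1 has the higher sensitivity.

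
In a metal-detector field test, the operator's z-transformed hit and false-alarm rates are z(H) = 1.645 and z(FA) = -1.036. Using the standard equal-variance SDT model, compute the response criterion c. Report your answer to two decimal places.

c = −½·[z(H) + z(FA)] = −½·(1.645 + (-1.036)) = -0.3045

c = -0.30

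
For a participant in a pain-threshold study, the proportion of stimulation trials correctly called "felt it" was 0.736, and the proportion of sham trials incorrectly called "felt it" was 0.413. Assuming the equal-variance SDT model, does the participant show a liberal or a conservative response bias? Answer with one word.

z(H) = 0.631, z(FA) = -0.220
c = −½·(z(H) + z(FA)) = -0.2055
c < 0 → liberal criterion (biased toward responding “yes”).

liberal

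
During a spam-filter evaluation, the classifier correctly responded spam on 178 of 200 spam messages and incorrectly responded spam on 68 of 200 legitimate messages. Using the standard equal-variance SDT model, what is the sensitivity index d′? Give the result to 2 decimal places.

H = 178/200 = 0.8900
FA = 68/200 = 0.3400
Φ⁻¹(0.8900) = 1.2265, Φ⁻¹(0.3400) = -0.4125
d' = z(H) − z(FA) = 1.2265 − (-0.4125) = 1.6390

d′ = 1.64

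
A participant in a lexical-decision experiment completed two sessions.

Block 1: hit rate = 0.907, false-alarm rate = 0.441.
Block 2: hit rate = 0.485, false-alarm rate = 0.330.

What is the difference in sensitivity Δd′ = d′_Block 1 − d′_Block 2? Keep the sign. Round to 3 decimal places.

Δd′ = 1.069

Block 1: z(0.907) = 1.3225, z(0.441) = -0.1484, d' = 1.4709
Block 2: z(0.485) = -0.0376, z(0.330) = -0.4399, d' = 0.4023
Δd' = d'_Block 1 − d'_Block 2 = 1.4709 − 0.4023 = 1.0686
Block 1 has the higher sensitivity.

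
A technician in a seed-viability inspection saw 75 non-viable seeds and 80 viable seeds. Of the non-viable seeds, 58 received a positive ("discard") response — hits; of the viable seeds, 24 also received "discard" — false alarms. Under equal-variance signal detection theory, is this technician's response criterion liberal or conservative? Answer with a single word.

liberal

z(H) = 0.750, z(FA) = -0.524
c = −½·(z(H) + z(FA)) = -0.113
c < 0 → liberal criterion (biased toward responding “yes”).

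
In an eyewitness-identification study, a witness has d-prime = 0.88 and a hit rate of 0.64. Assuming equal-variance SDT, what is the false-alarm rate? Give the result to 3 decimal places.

z(hit rate) = z(0.64) = 0.3585
z(FA) = z(H) − d' = 0.3585 − 0.88 = -0.5215
false-alarm rate = Φ(-0.5215) = 0.3010

false-alarm rate = 0.301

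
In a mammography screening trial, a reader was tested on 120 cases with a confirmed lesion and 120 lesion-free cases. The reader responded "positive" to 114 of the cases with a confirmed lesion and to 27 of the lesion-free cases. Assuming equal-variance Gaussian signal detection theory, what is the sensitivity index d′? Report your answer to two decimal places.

H = 114/120 = 0.9500
FA = 27/120 = 0.2250
z(H) = 1.6449
z(FA) = -0.7554
d' = z(H) − z(FA) = 1.6449 − (-0.7554) = 2.4003

d′ = 2.40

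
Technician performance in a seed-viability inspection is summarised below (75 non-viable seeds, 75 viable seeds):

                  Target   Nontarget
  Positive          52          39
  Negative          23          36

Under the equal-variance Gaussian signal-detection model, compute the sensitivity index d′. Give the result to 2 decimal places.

H = 52/75 = 0.6933
FA = 39/75 = 0.5200
z(H) = z(0.6933) = 0.505
z(FA) = z(0.5200) = 0.050
d' = z(H) − z(FA) = 0.505 − 0.050 = 0.455

d′ = 0.46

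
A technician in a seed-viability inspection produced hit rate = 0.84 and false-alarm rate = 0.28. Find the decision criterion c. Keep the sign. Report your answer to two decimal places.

c = -0.21

z(0.84) = 0.9945, z(0.28) = -0.5828
c = −½·[z(H) + z(FA)] = −0.5 × (0.9945 + (-0.5828)) = -0.20585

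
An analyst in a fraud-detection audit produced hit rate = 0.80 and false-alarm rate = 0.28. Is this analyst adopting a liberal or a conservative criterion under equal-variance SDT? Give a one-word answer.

z(H) = 0.842, z(FA) = -0.583
c = −½·(z(H) + z(FA)) = -0.1295
c < 0 → liberal criterion (biased toward responding “yes”).

liberal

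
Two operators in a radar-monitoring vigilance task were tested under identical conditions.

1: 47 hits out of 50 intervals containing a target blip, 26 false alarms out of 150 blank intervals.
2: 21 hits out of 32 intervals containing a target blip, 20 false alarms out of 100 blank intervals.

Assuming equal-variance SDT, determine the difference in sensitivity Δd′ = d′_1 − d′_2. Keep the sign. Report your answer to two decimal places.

Δd′ = 1.25

1: z(0.9400) = 1.555, z(0.1733) = -0.941, d' = 2.496
2: z(0.6562) = 0.402, z(0.2000) = -0.842, d' = 1.244
Δd' = d'_1 − d'_2 = 2.496 − 1.244 = 1.252
1 has the higher sensitivity.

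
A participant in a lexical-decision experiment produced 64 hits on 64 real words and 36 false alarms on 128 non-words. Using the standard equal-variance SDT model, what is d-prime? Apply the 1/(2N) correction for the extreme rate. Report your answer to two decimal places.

d-prime = 3.00

The hit rate is 64/64 = 1, so apply the 1/(2N) correction: H → 1 − 1/(2·64) = 0.99219.
z(H) = z(0.99219) = 2.418
z(FA) = z(0.28125) = -0.579
d' = 2.418 − (-0.579) = 2.997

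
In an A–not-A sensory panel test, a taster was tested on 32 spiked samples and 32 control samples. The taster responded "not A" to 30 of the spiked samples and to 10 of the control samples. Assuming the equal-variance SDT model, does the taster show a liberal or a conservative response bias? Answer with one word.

liberal

z(H) = 1.534, z(FA) = -0.489
c = −½·(z(H) + z(FA)) = -0.5225
c < 0 → liberal criterion (biased toward responding “yes”).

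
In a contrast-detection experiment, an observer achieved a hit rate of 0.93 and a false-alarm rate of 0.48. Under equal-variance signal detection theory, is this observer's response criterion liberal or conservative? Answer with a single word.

z(H) = 1.476, z(FA) = -0.050
c = −½·(z(H) + z(FA)) = -0.713
c < 0 → liberal criterion (biased toward responding “yes”).

liberal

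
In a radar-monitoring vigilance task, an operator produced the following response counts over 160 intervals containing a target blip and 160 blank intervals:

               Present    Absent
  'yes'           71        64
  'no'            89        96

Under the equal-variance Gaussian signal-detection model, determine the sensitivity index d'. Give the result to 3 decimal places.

d' = 0.112

H = 71/160 = 0.4437
FA = 64/160 = 0.4000
z(H) = z(0.4437) = -0.1416
z(FA) = z(0.4000) = -0.2533
d' = z(H) − z(FA) = -0.1416 − (-0.2533) = 0.1117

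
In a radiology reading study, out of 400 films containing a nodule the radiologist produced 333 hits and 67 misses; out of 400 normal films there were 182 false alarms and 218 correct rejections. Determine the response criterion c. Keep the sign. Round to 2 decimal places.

H = 333/400 = 0.8325
FA = 182/400 = 0.4550
z(0.8325) = 0.9641, z(0.4550) = -0.1130
c = −½·[z(H) + z(FA)] = −0.5 × (0.9641 + (-0.1130)) = -0.42555

c = -0.43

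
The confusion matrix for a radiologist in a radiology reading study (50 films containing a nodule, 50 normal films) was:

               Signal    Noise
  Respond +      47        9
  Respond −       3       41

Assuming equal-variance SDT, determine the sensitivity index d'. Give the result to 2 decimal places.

d' = 2.47

H = 47/50 = 0.9400
FA = 9/50 = 0.1800
Φ⁻¹(H) = Φ⁻¹(0.9400) = 1.555
Φ⁻¹(FA) = Φ⁻¹(0.1800) = -0.915
d' = z(H) − z(FA) = 1.555 − (-0.915) = 2.470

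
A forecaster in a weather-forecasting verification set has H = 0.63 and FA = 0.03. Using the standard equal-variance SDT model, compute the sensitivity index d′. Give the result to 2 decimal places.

d′ = 2.21

z(0.63) = 0.332, z(0.03) = -1.881
d' = z(H) − z(FA) = 0.332 − (-1.881) = 2.213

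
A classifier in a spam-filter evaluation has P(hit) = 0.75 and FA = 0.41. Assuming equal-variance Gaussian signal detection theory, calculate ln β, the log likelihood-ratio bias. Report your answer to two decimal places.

ln β = -0.20

z(H) = z(0.75) = 0.674
z(FA) = z(0.41) = -0.228
ln β = −½·[z(H)² − z(FA)²] = −0.5 × (0.454 − 0.052) = -0.201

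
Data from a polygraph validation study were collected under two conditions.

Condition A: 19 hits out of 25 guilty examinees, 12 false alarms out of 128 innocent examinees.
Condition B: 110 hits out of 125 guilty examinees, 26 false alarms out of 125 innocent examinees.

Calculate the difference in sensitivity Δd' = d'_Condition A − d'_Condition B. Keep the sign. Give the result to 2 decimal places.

Condition A: z(0.7600) = 0.706, z(0.0938) = -1.318, d' = 2.024
Condition B: z(0.8800) = 1.175, z(0.2080) = -0.813, d' = 1.988
Δd' = d'_Condition A − d'_Condition B = 2.024 − 1.988 = 0.036
Condition A has the higher sensitivity.

Δd' = 0.04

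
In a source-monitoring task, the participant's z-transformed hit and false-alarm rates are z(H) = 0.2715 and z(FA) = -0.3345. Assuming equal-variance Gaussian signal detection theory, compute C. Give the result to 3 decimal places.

c = −½·[z(H) + z(FA)] = −½·(0.2715 + (-0.3345)) = 0.0315
c > 0: the participant has a conservative response bias.

C = 0.032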